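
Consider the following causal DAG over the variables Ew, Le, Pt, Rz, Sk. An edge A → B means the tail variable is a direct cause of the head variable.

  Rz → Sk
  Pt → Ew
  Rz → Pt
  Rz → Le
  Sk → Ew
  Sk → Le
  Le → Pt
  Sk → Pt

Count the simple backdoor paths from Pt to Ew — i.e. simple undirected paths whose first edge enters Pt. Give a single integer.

A backdoor path from Pt to Ew is any simple undirected path whose first edge points into Pt (i.e. leaves Pt via a parent).
Parents of Pt: {Le, Rz, Sk}.
Enumerating:
  P1: Pt <- Rz -> Sk -> Ew
  P2: Pt <- Rz -> Le <- Sk -> Ew
  P3: Pt <- Sk -> Ew
  P4: Pt <- Le <- Rz -> Sk -> Ew
  P5: Pt <- Le <- Sk -> Ew
That exhausts the simple backdoor paths. Count: 5.

5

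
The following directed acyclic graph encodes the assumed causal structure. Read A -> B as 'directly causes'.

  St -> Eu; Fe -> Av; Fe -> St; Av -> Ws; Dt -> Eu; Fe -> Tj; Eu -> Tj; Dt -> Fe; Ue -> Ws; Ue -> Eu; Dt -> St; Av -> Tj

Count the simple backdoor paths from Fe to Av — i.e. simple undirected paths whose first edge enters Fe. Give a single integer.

A backdoor path from Fe to Av is any simple undirected path whose first edge points into Fe (i.e. leaves Fe via a parent).
Parents of Fe: {Dt}.
Enumerating:
  P1: Fe <- Dt -> St -> Eu <- Ue -> Ws <- Av
  P2: Fe <- Dt -> St -> Eu -> Tj <- Av
  P3: Fe <- Dt -> Eu <- Ue -> Ws <- Av
  P4: Fe <- Dt -> Eu -> Tj <- Av
That exhausts the simple backdoor paths. Count: 4.

4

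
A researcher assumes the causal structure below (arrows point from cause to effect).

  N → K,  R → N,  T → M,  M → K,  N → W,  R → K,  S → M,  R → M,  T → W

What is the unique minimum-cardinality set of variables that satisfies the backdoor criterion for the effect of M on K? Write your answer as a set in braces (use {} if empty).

{R}

Variables eligible for adjustment (non-descendants of M, excluding M and K): {N, R, S, T, W}.
Backdoor paths from M to K:
  P1: M <- R -> N -> K
  P2: M <- R -> K
  P3: M <- T -> W <- N <- R -> K
  P4: M <- T -> W <- N -> K
The empty set is not sufficient: P1 (M <- R -> N -> K) has no collider blocking it and no conditioned non-collider, so it is open.
Try {R}:
  P1: blocked at fork node R ∈ conditioning set.
  P2: blocked at fork node R ∈ conditioning set.
  P3: blocked at collider W (neither it nor any descendant is in the conditioning set).
  P4: blocked at collider W (neither it nor any descendant is in the conditioning set).
{R} contains no descendant of M and blocks every backdoor path.
No other singleton works — e.g. {T} leaves P1 open — so {R} is the unique smallest valid adjustment set.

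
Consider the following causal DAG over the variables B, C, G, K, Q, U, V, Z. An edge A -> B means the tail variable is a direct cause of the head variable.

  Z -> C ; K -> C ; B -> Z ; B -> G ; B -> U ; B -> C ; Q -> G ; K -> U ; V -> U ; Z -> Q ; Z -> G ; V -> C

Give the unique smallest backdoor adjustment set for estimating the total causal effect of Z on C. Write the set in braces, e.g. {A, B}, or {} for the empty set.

Variables eligible for adjustment (non-descendants of Z, excluding Z and C): {B, K, U, V}.
Backdoor paths from Z to C:
  P1: Z <- B -> C
  P2: Z <- B -> U <- V -> C
  P3: Z <- B -> U <- K -> C
The empty set is not sufficient: P1 (Z <- B -> C) has no collider blocking it and no conditioned non-collider, so it is open.
Try {B}:
  P1: blocked at fork node B ∈ conditioning set.
  P2: blocked at fork node B ∈ conditioning set.
  P3: blocked at fork node B ∈ conditioning set.
{B} contains no descendant of Z and blocks every backdoor path.
No other singleton works — e.g. {V} leaves P1 open — so {B} is the unique smallest valid adjustment set.

{B}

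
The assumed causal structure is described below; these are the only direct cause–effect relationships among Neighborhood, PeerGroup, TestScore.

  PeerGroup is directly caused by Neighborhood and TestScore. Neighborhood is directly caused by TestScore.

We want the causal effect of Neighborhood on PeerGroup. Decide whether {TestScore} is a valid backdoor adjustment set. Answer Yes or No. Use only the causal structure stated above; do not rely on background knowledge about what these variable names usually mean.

Yes

Backdoor paths from Neighborhood to PeerGroup (paths whose first edge points into Neighborhood):
  P1: Neighborhood <- TestScore -> PeerGroup
Condition 1 (no descendant of Neighborhood in the set): holds — descendants of Neighborhood are {PeerGroup}; none are in {TestScore}.
Condition 2 (every backdoor path blocked by {TestScore}):
  P1: blocked at fork node TestScore ∈ conditioning set.
{TestScore} satisfies the backdoor criterion.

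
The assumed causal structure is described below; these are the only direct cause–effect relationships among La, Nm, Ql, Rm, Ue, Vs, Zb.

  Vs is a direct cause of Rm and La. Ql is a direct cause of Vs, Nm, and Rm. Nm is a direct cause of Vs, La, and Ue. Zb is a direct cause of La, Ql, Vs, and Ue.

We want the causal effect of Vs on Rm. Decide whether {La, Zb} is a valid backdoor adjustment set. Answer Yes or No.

No

Backdoor paths from Vs to Rm (paths whose first edge points into Vs):
  P1: Vs <- Zb -> Ql -> Rm
  P2: Vs <- Zb -> La <- Nm <- Ql -> Rm
  P3: Vs <- Zb -> Ue <- Nm <- Ql -> Rm
  P4: Vs <- Ql -> Rm
  P5: Vs <- Nm <- Ql -> Rm
  P6: Vs <- Nm -> La <- Zb -> Ql -> Rm
  P7: Vs <- Nm -> Ue <- Zb -> Ql -> Rm
Condition 1 (no descendant of Vs in the set): FAILS — La is a descendant of Vs.
Condition 2 (every backdoor path blocked by {La, Zb}):
  P1: blocked at fork node Zb ∈ conditioning set.
  P2: blocked at fork node Zb ∈ conditioning set.
  P3: blocked at fork node Zb ∈ conditioning set.
  P4: open — no interior node is in the conditioning set.
  P5: open — no interior node is in the conditioning set.
  P6: blocked at fork node Zb ∈ conditioning set.
  P7: blocked at collider Ue (neither it nor any descendant is in the conditioning set).
{La, Zb} does not satisfy the backdoor criterion.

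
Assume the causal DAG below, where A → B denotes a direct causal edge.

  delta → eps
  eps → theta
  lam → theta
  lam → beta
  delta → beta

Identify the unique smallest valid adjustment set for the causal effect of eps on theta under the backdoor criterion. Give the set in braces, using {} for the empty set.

Variables eligible for adjustment (non-descendants of eps, excluding eps and theta): {beta, delta, lam}.
Backdoor paths from eps to theta:
  P1: eps <- delta -> beta <- lam -> theta
Each backdoor path contains an unconditioned collider, so every path is already blocked with the empty conditioning set:
  P1: blocked at collider beta (neither it nor any descendant is in the conditioning set).
The empty set is therefore the unique smallest valid set.

{}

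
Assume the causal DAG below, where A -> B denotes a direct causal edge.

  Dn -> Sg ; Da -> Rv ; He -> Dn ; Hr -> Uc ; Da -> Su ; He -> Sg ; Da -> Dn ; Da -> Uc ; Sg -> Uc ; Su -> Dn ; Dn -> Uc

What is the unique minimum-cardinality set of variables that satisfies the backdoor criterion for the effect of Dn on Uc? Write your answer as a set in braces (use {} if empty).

Variables eligible for adjustment (non-descendants of Dn, excluding Dn and Uc): {Da, He, Hr, Rv, Su}.
Backdoor paths from Dn to Uc:
  P1: Dn <- Da -> Uc
  P2: Dn <- He -> Sg -> Uc
  P3: Dn <- Su <- Da -> Uc
The empty set is not sufficient: P1 (Dn <- Da -> Uc) has no collider blocking it and no conditioned non-collider, so it is open.
Try {Da, He}:
  P1: blocked at fork node Da ∈ conditioning set.
  P2: blocked at fork node He ∈ conditioning set.
  P3: blocked at fork node Da ∈ conditioning set.
{Da, He} contains no descendant of Dn and blocks every backdoor path.
Every element of {Da, He} is needed (dropping Da leaves P1 open; dropping He leaves P2 open), so no proper subset is valid.
Among all size-2 subsets of the eligible variables, only {Da, He} blocks every backdoor path, so it is the unique smallest valid adjustment set.

{Da, He}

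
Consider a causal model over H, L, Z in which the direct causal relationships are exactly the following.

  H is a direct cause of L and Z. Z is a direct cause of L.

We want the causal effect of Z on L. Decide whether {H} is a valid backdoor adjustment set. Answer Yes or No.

Backdoor paths from Z to L (paths whose first edge points into Z):
  P1: Z <- H -> L
Condition 1 (no descendant of Z in the set): holds — descendants of Z are {L}; none are in {H}.
Condition 2 (every backdoor path blocked by {H}):
  P1: blocked at fork node H ∈ conditioning set.
{H} satisfies the backdoor criterion.

Yes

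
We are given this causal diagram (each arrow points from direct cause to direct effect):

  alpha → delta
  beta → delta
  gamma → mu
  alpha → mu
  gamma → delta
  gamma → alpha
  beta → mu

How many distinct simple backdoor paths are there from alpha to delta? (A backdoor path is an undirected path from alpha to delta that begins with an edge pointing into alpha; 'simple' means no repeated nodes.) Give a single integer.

2

A backdoor path from alpha to delta is any simple undirected path whose first edge points into alpha (i.e. leaves alpha via a parent).
Parents of alpha: {gamma}.
Enumerating:
  P1: alpha <- gamma -> delta
  P2: alpha <- gamma -> mu <- beta -> delta
That exhausts the simple backdoor paths. Count: 2.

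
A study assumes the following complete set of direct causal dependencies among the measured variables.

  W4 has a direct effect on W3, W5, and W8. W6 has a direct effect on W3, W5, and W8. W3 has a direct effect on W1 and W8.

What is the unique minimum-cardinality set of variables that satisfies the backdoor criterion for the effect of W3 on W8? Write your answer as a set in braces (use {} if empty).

Variables eligible for adjustment (non-descendants of W3, excluding W3 and W8): {W4, W5, W6}.
Backdoor paths from W3 to W8:
  P1: W3 <- W6 -> W5 <- W4 -> W8
  P2: W3 <- W6 -> W8
  P3: W3 <- W4 -> W5 <- W6 -> W8
  P4: W3 <- W4 -> W8
The empty set is not sufficient: P2 (W3 <- W6 -> W8) has no collider blocking it and no conditioned non-collider, so it is open.
Try {W4, W6}:
  P1: blocked at fork node W6 ∈ conditioning set.
  P2: blocked at fork node W6 ∈ conditioning set.
  P3: blocked at fork node W4 ∈ conditioning set.
  P4: blocked at fork node W4 ∈ conditioning set.
{W4, W6} contains no descendant of W3 and blocks every backdoor path.
Every element of {W4, W6} is needed (dropping W4 leaves P4 open; dropping W6 leaves P2 open), so no proper subset is valid.
Among all size-2 subsets of the eligible variables, only {W4, W6} blocks every backdoor path, so it is the unique smallest valid adjustment set.

{W4, W6}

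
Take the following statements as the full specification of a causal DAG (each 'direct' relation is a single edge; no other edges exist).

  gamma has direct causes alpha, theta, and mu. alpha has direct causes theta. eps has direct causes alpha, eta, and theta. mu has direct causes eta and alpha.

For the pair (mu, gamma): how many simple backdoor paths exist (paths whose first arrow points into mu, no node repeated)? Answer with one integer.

7

A backdoor path from mu to gamma is any simple undirected path whose first edge points into mu (i.e. leaves mu via a parent).
Parents of mu: {alpha, eta}.
Enumerating:
  P1: mu <- alpha <- theta -> gamma
  P2: mu <- alpha -> eps <- theta -> gamma
  P3: mu <- alpha -> gamma
  P4: mu <- eta -> eps <- theta -> alpha -> gamma
  P5: mu <- eta -> eps <- theta -> gamma
  P6: mu <- eta -> eps <- alpha <- theta -> gamma
  P7: mu <- eta -> eps <- alpha -> gamma
That exhausts the simple backdoor paths. Count: 7.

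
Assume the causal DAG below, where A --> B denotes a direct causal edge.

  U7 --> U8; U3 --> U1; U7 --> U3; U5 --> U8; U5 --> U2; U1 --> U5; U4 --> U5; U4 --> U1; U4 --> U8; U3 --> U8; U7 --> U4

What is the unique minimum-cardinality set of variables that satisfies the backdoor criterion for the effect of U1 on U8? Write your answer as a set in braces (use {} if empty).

Variables eligible for adjustment (non-descendants of U1, excluding U1 and U8): {U3, U4, U7}.
Backdoor paths from U1 to U8:
  P1: U1 <- U4 <- U7 -> U3 -> U8
  P2: U1 <- U4 <- U7 -> U8
  P3: U1 <- U4 -> U5 -> U8
  P4: U1 <- U4 -> U8
  P5: U1 <- U3 <- U7 -> U4 -> U5 -> U8
  P6: U1 <- U3 <- U7 -> U4 -> U8
  P7: U1 <- U3 <- U7 -> U8
  P8: U1 <- U3 -> U8
The empty set is not sufficient: P1 (U1 <- U4 <- U7 -> U3 -> U8) has no collider blocking it and no conditioned non-collider, so it is open.
Try {U3, U4}:
  P1: blocked at chain node U4 ∈ conditioning set.
  P2: blocked at chain node U4 ∈ conditioning set.
  P3: blocked at fork node U4 ∈ conditioning set.
  P4: blocked at fork node U4 ∈ conditioning set.
  P5: blocked at chain node U3 ∈ conditioning set.
  P6: blocked at chain node U3 ∈ conditioning set.
  P7: blocked at chain node U3 ∈ conditioning set.
  P8: blocked at fork node U3 ∈ conditioning set.
{U3, U4} contains no descendant of U1 and blocks every backdoor path.
Every element of {U3, U4} is needed (dropping U3 leaves P7 open; dropping U4 leaves P2 open), so no proper subset is valid.
Among all size-2 subsets of the eligible variables, only {U3, U4} blocks every backdoor path, so it is the unique smallest valid adjustment set.

{U3, U4}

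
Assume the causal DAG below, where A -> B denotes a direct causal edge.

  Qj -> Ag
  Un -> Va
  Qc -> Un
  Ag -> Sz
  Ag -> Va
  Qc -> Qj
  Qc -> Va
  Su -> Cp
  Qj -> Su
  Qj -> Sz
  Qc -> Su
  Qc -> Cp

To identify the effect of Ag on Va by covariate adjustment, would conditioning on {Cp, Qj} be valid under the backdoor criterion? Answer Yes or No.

Yes

Backdoor paths from Ag to Va (paths whose first edge points into Ag):
  P1: Ag <- Qj <- Qc -> Un -> Va
  P2: Ag <- Qj <- Qc -> Va
  P3: Ag <- Qj -> Su <- Qc -> Un -> Va
  P4: Ag <- Qj -> Su <- Qc -> Va
  P5: Ag <- Qj -> Su -> Cp <- Qc -> Un -> Va
  P6: Ag <- Qj -> Su -> Cp <- Qc -> Va
Condition 1 (no descendant of Ag in the set): holds — descendants of Ag are {Sz, Va}; none are in {Cp, Qj}.
Condition 2 (every backdoor path blocked by {Cp, Qj}):
  P1: blocked at chain node Qj ∈ conditioning set.
  P2: blocked at chain node Qj ∈ conditioning set.
  P3: blocked at fork node Qj ∈ conditioning set.
  P4: blocked at fork node Qj ∈ conditioning set.
  P5: blocked at fork node Qj ∈ conditioning set.
  P6: blocked at fork node Qj ∈ conditioning set.
{Cp, Qj} satisfies the backdoor criterion.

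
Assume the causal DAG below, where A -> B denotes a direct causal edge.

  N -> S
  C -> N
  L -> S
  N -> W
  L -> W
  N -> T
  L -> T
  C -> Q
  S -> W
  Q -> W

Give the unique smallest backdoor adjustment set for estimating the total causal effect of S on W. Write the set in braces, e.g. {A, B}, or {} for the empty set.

Variables eligible for adjustment (non-descendants of S, excluding S and W): {C, L, N, Q, T}.
Backdoor paths from S to W:
  P1: S <- N <- C -> Q -> W
  P2: S <- N -> T <- L -> W
  P3: S <- N -> W
  P4: S <- L -> T <- N <- C -> Q -> W
  P5: S <- L -> T <- N -> W
  P6: S <- L -> W
The empty set is not sufficient: P1 (S <- N <- C -> Q -> W) has no collider blocking it and no conditioned non-collider, so it is open.
Try {L, N}:
  P1: blocked at chain node N ∈ conditioning set.
  P2: blocked at fork node N ∈ conditioning set.
  P3: blocked at fork node N ∈ conditioning set.
  P4: blocked at fork node L ∈ conditioning set.
  P5: blocked at fork node L ∈ conditioning set.
  P6: blocked at fork node L ∈ conditioning set.
{L, N} contains no descendant of S and blocks every backdoor path.
Every element of {L, N} is needed (dropping L leaves P6 open; dropping N leaves P1 open), so no proper subset is valid.
Among all size-2 subsets of the eligible variables, only {L, N} blocks every backdoor path, so it is the unique smallest valid adjustment set.

{L, N}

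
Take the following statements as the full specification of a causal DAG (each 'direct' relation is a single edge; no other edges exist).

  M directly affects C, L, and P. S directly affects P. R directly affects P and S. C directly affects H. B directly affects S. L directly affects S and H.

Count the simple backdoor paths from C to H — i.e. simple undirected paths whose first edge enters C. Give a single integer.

A backdoor path from C to H is any simple undirected path whose first edge points into C (i.e. leaves C via a parent).
Parents of C: {M}.
Enumerating:
  P1: C <- M -> L -> H
  P2: C <- M -> P <- R -> S <- L -> H
  P3: C <- M -> P <- S <- L -> H
That exhausts the simple backdoor paths. Count: 3.

3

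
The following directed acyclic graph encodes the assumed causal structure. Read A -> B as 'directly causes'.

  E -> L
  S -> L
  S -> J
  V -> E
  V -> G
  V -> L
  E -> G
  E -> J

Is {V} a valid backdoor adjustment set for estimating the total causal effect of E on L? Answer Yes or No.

Backdoor paths from E to L (paths whose first edge points into E):
  P1: E <- V -> L
Condition 1 (no descendant of E in the set): holds — descendants of E are {G, J, L}; none are in {V}.
Condition 2 (every backdoor path blocked by {V}):
  P1: blocked at fork node V ∈ conditioning set.
{V} satisfies the backdoor criterion.

Yes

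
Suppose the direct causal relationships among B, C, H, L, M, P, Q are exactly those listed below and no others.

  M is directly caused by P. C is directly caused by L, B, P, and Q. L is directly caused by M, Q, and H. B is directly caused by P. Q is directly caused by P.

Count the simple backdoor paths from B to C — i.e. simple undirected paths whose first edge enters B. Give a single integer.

A backdoor path from B to C is any simple undirected path whose first edge points into B (i.e. leaves B via a parent).
Parents of B: {P}.
Enumerating:
  P1: B <- P -> Q -> L -> C
  P2: B <- P -> Q -> C
  P3: B <- P -> M -> L <- Q -> C
  P4: B <- P -> M -> L -> C
  P5: B <- P -> C
That exhausts the simple backdoor paths. Count: 5.

5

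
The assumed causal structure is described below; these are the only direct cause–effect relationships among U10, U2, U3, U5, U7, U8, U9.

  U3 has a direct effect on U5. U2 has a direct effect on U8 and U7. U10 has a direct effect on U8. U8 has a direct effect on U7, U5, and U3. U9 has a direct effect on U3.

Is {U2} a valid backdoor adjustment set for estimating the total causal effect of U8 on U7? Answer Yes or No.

Backdoor paths from U8 to U7 (paths whose first edge points into U8):
  P1: U8 <- U2 -> U7
Condition 1 (no descendant of U8 in the set): holds — descendants of U8 are {U3, U5, U7}; none are in {U2}.
Condition 2 (every backdoor path blocked by {U2}):
  P1: blocked at fork node U2 ∈ conditioning set.
{U2} satisfies the backdoor criterion.

Yes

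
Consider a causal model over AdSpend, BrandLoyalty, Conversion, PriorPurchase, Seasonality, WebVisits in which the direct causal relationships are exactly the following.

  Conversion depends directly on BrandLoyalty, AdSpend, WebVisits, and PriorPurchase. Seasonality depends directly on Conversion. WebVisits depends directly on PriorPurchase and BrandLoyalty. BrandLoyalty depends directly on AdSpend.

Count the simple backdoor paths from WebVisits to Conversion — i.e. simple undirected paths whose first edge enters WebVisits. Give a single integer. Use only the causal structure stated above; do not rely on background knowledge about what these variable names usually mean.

A backdoor path from WebVisits to Conversion is any simple undirected path whose first edge points into WebVisits (i.e. leaves WebVisits via a parent).
Parents of WebVisits: {BrandLoyalty, PriorPurchase}.
Enumerating:
  P1: WebVisits <- BrandLoyalty <- AdSpend -> Conversion
  P2: WebVisits <- BrandLoyalty -> Conversion
  P3: WebVisits <- PriorPurchase -> Conversion
That exhausts the simple backdoor paths. Count: 3.

3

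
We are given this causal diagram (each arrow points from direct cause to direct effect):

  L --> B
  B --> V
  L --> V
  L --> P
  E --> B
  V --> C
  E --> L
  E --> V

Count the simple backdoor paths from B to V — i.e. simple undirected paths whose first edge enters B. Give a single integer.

4

A backdoor path from B to V is any simple undirected path whose first edge points into B (i.e. leaves B via a parent).
Parents of B: {E, L}.
Enumerating:
  P1: B <- E -> L -> V
  P2: B <- E -> V
  P3: B <- L <- E -> V
  P4: B <- L -> V
That exhausts the simple backdoor paths. Count: 4.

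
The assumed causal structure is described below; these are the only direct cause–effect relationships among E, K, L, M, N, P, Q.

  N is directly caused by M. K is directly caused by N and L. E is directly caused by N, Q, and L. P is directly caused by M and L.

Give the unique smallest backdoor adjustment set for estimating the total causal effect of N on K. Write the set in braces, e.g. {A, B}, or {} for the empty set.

Variables eligible for adjustment (non-descendants of N, excluding N and K): {L, M, P, Q}.
Backdoor paths from N to K:
  P1: N <- M -> P <- L -> K
Each backdoor path contains an unconditioned collider, so every path is already blocked with the empty conditioning set:
  P1: blocked at collider P (neither it nor any descendant is in the conditioning set).
The empty set is therefore the unique smallest valid set.

{}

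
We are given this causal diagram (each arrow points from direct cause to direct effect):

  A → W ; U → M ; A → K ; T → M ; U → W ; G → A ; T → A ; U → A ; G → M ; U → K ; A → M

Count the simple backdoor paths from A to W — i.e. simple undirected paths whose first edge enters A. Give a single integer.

3

A backdoor path from A to W is any simple undirected path whose first edge points into A (i.e. leaves A via a parent).
Parents of A: {G, T, U}.
Enumerating:
  P1: A <- T -> M <- U -> W
  P2: A <- G -> M <- U -> W
  P3: A <- U -> W
That exhausts the simple backdoor paths. Count: 3.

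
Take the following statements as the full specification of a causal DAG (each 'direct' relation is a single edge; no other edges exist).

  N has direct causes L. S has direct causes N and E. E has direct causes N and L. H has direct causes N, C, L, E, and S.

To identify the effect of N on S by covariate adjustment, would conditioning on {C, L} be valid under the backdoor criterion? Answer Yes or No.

Yes

Backdoor paths from N to S (paths whose first edge points into N):
  P1: N <- L -> E -> S
  P2: N <- L -> E -> H <- S
  P3: N <- L -> H <- E -> S
  P4: N <- L -> H <- S
Condition 1 (no descendant of N in the set): holds — descendants of N are {E, H, S}; none are in {C, L}.
Condition 2 (every backdoor path blocked by {C, L}):
  P1: blocked at fork node L ∈ conditioning set.
  P2: blocked at fork node L ∈ conditioning set.
  P3: blocked at fork node L ∈ conditioning set.
  P4: blocked at fork node L ∈ conditioning set.
{C, L} satisfies the backdoor criterion.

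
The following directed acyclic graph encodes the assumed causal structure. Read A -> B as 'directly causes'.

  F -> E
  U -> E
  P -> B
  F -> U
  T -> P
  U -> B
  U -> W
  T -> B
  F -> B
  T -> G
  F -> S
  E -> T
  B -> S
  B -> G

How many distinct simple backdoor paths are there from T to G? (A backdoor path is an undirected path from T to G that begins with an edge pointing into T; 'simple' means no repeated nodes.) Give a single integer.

A backdoor path from T to G is any simple undirected path whose first edge points into T (i.e. leaves T via a parent).
Parents of T: {E}.
Enumerating:
  P1: T <- E <- F -> U -> B -> G
  P2: T <- E <- F -> B -> G
  P3: T <- E <- F -> S <- B -> G
  P4: T <- E <- U <- F -> B -> G
  P5: T <- E <- U <- F -> S <- B -> G
  P6: T <- E <- U -> B -> G
That exhausts the simple backdoor paths. Count: 6.

6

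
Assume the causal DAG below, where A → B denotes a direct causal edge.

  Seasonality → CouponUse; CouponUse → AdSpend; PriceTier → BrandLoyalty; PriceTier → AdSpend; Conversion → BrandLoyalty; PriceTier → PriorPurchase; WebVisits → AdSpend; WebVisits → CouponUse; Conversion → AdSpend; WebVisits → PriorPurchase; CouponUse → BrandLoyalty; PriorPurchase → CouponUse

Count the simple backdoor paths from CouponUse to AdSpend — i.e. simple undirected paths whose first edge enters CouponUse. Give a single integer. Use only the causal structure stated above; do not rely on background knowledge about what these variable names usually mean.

6

A backdoor path from CouponUse to AdSpend is any simple undirected path whose first edge points into CouponUse (i.e. leaves CouponUse via a parent).
Parents of CouponUse: {PriorPurchase, Seasonality, WebVisits}.
Enumerating:
  P1: CouponUse <- WebVisits -> PriorPurchase <- PriceTier -> BrandLoyalty <- Conversion -> AdSpend
  P2: CouponUse <- WebVisits -> PriorPurchase <- PriceTier -> AdSpend
  P3: CouponUse <- WebVisits -> AdSpend
  P4: CouponUse <- PriorPurchase <- WebVisits -> AdSpend
  P5: CouponUse <- PriorPurchase <- PriceTier -> BrandLoyalty <- Conversion -> AdSpend
  P6: CouponUse <- PriorPurchase <- PriceTier -> AdSpend
That exhausts the simple backdoor paths. Count: 6.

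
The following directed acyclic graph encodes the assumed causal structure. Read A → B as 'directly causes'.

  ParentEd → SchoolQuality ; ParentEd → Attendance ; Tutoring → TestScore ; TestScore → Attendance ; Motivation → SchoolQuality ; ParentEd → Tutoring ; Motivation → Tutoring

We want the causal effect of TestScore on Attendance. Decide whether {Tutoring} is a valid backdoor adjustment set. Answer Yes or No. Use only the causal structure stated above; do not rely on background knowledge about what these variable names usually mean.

Backdoor paths from TestScore to Attendance (paths whose first edge points into TestScore):
  P1: TestScore <- Tutoring <- Motivation -> SchoolQuality <- ParentEd -> Attendance
  P2: TestScore <- Tutoring <- ParentEd -> Attendance
Condition 1 (no descendant of TestScore in the set): holds — descendants of TestScore are {Attendance}; none are in {Tutoring}.
Condition 2 (every backdoor path blocked by {Tutoring}):
  P1: blocked at chain node Tutoring ∈ conditioning set.
  P2: blocked at chain node Tutoring ∈ conditioning set.
{Tutoring} satisfies the backdoor criterion.

Yes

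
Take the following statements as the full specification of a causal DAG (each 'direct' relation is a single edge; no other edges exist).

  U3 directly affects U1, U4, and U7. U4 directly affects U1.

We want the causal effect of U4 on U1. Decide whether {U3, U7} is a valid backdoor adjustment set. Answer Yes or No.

Backdoor paths from U4 to U1 (paths whose first edge points into U4):
  P1: U4 <- U3 -> U1
Condition 1 (no descendant of U4 in the set): holds — descendants of U4 are {U1}; none are in {U3, U7}.
Condition 2 (every backdoor path blocked by {U3, U7}):
  P1: blocked at fork node U3 ∈ conditioning set.
{U3, U7} satisfies the backdoor criterion.

Yes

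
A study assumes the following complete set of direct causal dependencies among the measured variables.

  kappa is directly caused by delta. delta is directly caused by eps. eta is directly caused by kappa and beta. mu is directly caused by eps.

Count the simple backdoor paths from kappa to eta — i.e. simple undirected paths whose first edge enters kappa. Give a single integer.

A backdoor path from kappa to eta is any simple undirected path whose first edge points into kappa (i.e. leaves kappa via a parent).
Parents of kappa: {delta}.
No simple path from any parent of kappa reaches eta without revisiting kappa, so there are no backdoor paths.

0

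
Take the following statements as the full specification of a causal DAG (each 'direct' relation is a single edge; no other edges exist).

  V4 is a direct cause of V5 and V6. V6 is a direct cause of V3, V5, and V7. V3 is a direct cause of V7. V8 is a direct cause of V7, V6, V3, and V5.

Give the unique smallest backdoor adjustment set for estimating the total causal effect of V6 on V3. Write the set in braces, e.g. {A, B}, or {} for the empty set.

{V8}

Variables eligible for adjustment (non-descendants of V6, excluding V6 and V3): {V4, V8}.
Backdoor paths from V6 to V3:
  P1: V6 <- V4 -> V5 <- V8 -> V3
  P2: V6 <- V4 -> V5 <- V8 -> V7 <- V3
  P3: V6 <- V8 -> V3
  P4: V6 <- V8 -> V7 <- V3
The empty set is not sufficient: P3 (V6 <- V8 -> V3) has no collider blocking it and no conditioned non-collider, so it is open.
Try {V8}:
  P1: blocked at collider V5 (neither it nor any descendant is in the conditioning set).
  P2: blocked at collider V5 (neither it nor any descendant is in the conditioning set).
  P3: blocked at fork node V8 ∈ conditioning set.
  P4: blocked at fork node V8 ∈ conditioning set.
{V8} contains no descendant of V6 and blocks every backdoor path.
No other singleton works — e.g. {V4} leaves P3 open — so {V8} is the unique smallest valid adjustment set.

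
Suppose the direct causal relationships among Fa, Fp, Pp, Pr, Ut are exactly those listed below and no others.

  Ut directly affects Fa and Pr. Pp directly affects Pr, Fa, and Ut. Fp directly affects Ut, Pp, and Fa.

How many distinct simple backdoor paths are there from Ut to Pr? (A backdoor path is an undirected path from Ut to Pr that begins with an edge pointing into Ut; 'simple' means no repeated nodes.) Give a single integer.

3

A backdoor path from Ut to Pr is any simple undirected path whose first edge points into Ut (i.e. leaves Ut via a parent).
Parents of Ut: {Fp, Pp}.
Enumerating:
  P1: Ut <- Fp -> Pp -> Pr
  P2: Ut <- Fp -> Fa <- Pp -> Pr
  P3: Ut <- Pp -> Pr
That exhausts the simple backdoor paths. Count: 3.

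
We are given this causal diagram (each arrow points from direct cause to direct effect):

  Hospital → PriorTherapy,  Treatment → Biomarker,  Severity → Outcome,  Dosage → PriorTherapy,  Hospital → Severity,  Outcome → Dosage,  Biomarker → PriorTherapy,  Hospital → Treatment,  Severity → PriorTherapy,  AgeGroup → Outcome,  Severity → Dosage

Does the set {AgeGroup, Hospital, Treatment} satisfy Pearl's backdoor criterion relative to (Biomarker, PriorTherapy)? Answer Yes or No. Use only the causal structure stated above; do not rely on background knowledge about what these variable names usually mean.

Backdoor paths from Biomarker to PriorTherapy (paths whose first edge points into Biomarker):
  P1: Biomarker <- Treatment <- Hospital -> Severity -> Outcome -> Dosage -> PriorTherapy
  P2: Biomarker <- Treatment <- Hospital -> Severity -> Dosage -> PriorTherapy
  P3: Biomarker <- Treatment <- Hospital -> Severity -> PriorTherapy
  P4: Biomarker <- Treatment <- Hospital -> PriorTherapy
Condition 1 (no descendant of Biomarker in the set): holds — descendants of Biomarker are {PriorTherapy}; none are in {AgeGroup, Hospital, Treatment}.
Condition 2 (every backdoor path blocked by {AgeGroup, Hospital, Treatment}):
  P1: blocked at chain node Treatment ∈ conditioning set.
  P2: blocked at chain node Treatment ∈ conditioning set.
  P3: blocked at chain node Treatment ∈ conditioning set.
  P4: blocked at chain node Treatment ∈ conditioning set.
{AgeGroup, Hospital, Treatment} satisfies the backdoor criterion.

Yes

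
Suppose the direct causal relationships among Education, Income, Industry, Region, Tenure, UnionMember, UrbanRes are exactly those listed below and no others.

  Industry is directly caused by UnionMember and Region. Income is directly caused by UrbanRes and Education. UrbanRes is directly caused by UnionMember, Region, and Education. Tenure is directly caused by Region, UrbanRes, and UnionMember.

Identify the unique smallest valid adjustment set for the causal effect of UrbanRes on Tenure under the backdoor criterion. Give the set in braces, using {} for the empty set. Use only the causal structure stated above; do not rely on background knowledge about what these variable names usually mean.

{Region, UnionMember}

Variables eligible for adjustment (non-descendants of UrbanRes, excluding UrbanRes and Tenure): {Education, Industry, Region, UnionMember}.
Backdoor paths from UrbanRes to Tenure:
  P1: UrbanRes <- UnionMember -> Industry <- Region -> Tenure
  P2: UrbanRes <- UnionMember -> Tenure
  P3: UrbanRes <- Region -> Industry <- UnionMember -> Tenure
  P4: UrbanRes <- Region -> Tenure
The empty set is not sufficient: P2 (UrbanRes <- UnionMember -> Tenure) has no collider blocking it and no conditioned non-collider, so it is open.
Try {Region, UnionMember}:
  P1: blocked at fork node UnionMember ∈ conditioning set.
  P2: blocked at fork node UnionMember ∈ conditioning set.
  P3: blocked at fork node Region ∈ conditioning set.
  P4: blocked at fork node Region ∈ conditioning set.
{Region, UnionMember} contains no descendant of UrbanRes and blocks every backdoor path.
Every element of {Region, UnionMember} is needed (dropping Region leaves P4 open; dropping UnionMember leaves P2 open), so no proper subset is valid.
Among all size-2 subsets of the eligible variables, only {Region, UnionMember} blocks every backdoor path, so it is the unique smallest valid adjustment set.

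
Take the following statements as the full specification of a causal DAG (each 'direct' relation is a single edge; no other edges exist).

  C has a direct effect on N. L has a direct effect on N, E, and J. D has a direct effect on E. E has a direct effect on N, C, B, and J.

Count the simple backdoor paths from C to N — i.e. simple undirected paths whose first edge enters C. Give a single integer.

3

A backdoor path from C to N is any simple undirected path whose first edge points into C (i.e. leaves C via a parent).
Parents of C: {E}.
Enumerating:
  P1: C <- E <- L -> N
  P2: C <- E -> J <- L -> N
  P3: C <- E -> N
That exhausts the simple backdoor paths. Count: 3.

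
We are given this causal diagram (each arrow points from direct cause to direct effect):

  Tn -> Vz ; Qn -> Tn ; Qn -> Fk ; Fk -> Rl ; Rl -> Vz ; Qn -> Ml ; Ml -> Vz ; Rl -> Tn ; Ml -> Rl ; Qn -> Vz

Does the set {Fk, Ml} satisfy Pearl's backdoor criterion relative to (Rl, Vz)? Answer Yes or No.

Backdoor paths from Rl to Vz (paths whose first edge points into Rl):
  P1: Rl <- Ml <- Qn -> Tn -> Vz
  P2: Rl <- Ml <- Qn -> Vz
  P3: Rl <- Ml -> Vz
  P4: Rl <- Fk <- Qn -> Ml -> Vz
  P5: Rl <- Fk <- Qn -> Tn -> Vz
  P6: Rl <- Fk <- Qn -> Vz
Condition 1 (no descendant of Rl in the set): holds — descendants of Rl are {Tn, Vz}; none are in {Fk, Ml}.
Condition 2 (every backdoor path blocked by {Fk, Ml}):
  P1: blocked at chain node Ml ∈ conditioning set.
  P2: blocked at chain node Ml ∈ conditioning set.
  P3: blocked at fork node Ml ∈ conditioning set.
  P4: blocked at chain node Fk ∈ conditioning set.
  P5: blocked at chain node Fk ∈ conditioning set.
  P6: blocked at chain node Fk ∈ conditioning set.
{Fk, Ml} satisfies the backdoor criterion.

Yes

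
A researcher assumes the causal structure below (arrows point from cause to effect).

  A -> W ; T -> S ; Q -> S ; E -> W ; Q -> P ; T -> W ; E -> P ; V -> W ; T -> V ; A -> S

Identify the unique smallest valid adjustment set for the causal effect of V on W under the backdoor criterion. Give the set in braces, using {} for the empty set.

Variables eligible for adjustment (non-descendants of V, excluding V and W): {A, E, P, Q, S, T}.
Backdoor paths from V to W:
  P1: V <- T -> S <- A -> W
  P2: V <- T -> S <- Q -> P <- E -> W
  P3: V <- T -> W
The empty set is not sufficient: P3 (V <- T -> W) has no collider blocking it and no conditioned non-collider, so it is open.
Try {T}:
  P1: blocked at fork node T ∈ conditioning set.
  P2: blocked at fork node T ∈ conditioning set.
  P3: blocked at fork node T ∈ conditioning set.
{T} contains no descendant of V and blocks every backdoor path.
No other singleton works — e.g. {A} leaves P3 open — so {T} is the unique smallest valid adjustment set.

{T}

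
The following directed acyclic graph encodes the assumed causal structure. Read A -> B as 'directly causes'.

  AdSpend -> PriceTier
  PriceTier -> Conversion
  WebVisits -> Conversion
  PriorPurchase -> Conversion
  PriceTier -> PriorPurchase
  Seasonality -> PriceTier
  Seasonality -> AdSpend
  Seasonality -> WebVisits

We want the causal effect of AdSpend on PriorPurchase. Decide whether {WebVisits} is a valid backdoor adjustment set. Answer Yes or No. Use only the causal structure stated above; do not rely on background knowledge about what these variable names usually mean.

No

Backdoor paths from AdSpend to PriorPurchase (paths whose first edge points into AdSpend):
  P1: AdSpend <- Seasonality -> PriceTier -> PriorPurchase
  P2: AdSpend <- Seasonality -> PriceTier -> Conversion <- PriorPurchase
  P3: AdSpend <- Seasonality -> WebVisits -> Conversion <- PriceTier -> PriorPurchase
  P4: AdSpend <- Seasonality -> WebVisits -> Conversion <- PriorPurchase
Condition 1 (no descendant of AdSpend in the set): holds — descendants of AdSpend are {Conversion, PriceTier, PriorPurchase}; none are in {WebVisits}.
Condition 2 (every backdoor path blocked by {WebVisits}):
  P1: open — no interior node is in the conditioning set.
  P2: blocked at collider Conversion (neither it nor any descendant is in the conditioning set).
  P3: blocked at chain node WebVisits ∈ conditioning set.
  P4: blocked at chain node WebVisits ∈ conditioning set.
{WebVisits} does not satisfy the backdoor criterion.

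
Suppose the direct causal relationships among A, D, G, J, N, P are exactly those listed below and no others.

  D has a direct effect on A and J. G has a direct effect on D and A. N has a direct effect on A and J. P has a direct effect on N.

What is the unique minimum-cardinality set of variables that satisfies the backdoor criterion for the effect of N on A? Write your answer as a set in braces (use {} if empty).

Variables eligible for adjustment (non-descendants of N, excluding N and A): {D, G, P}.
Backdoor paths from N to A:
  (none)
With no backdoor paths the empty set already satisfies the criterion, and it is trivially minimal.

{}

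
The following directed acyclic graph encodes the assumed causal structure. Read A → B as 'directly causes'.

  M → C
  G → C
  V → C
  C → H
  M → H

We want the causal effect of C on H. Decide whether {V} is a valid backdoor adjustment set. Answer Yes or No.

No

Backdoor paths from C to H (paths whose first edge points into C):
  P1: C <- M -> H
Condition 1 (no descendant of C in the set): holds — descendants of C are {H}; none are in {V}.
Condition 2 (every backdoor path blocked by {V}):
  P1: open — no interior node is in the conditioning set.
{V} does not satisfy the backdoor criterion.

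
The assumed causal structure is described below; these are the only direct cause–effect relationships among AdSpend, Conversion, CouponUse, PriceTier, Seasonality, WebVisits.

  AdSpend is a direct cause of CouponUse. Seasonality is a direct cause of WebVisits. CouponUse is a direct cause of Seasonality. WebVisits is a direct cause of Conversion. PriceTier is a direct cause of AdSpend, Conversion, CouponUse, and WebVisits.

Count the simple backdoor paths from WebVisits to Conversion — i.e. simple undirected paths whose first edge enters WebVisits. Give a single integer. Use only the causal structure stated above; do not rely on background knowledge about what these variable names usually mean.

A backdoor path from WebVisits to Conversion is any simple undirected path whose first edge points into WebVisits (i.e. leaves WebVisits via a parent).
Parents of WebVisits: {PriceTier, Seasonality}.
Enumerating:
  P1: WebVisits <- PriceTier -> Conversion
  P2: WebVisits <- Seasonality <- CouponUse <- PriceTier -> Conversion
  P3: WebVisits <- Seasonality <- CouponUse <- AdSpend <- PriceTier -> Conversion
That exhausts the simple backdoor paths. Count: 3.

3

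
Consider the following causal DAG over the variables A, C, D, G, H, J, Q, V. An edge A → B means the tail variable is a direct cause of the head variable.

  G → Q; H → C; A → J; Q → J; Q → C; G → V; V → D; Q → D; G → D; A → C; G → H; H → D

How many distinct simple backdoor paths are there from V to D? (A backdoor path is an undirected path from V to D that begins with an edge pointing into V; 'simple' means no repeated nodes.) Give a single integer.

7

A backdoor path from V to D is any simple undirected path whose first edge points into V (i.e. leaves V via a parent).
Parents of V: {G}.
Enumerating:
  P1: V <- G -> Q -> J <- A -> C <- H -> D
  P2: V <- G -> Q -> D
  P3: V <- G -> Q -> C <- H -> D
  P4: V <- G -> H -> D
  P5: V <- G -> H -> C <- A -> J <- Q -> D
  P6: V <- G -> H -> C <- Q -> D
  P7: V <- G -> D
That exhausts the simple backdoor paths. Count: 7.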